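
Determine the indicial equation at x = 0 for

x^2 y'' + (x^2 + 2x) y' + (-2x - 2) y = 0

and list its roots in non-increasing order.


Divide by x^2 to reach normal form y'' + P_1(x) y' + P_2(x) y = 0 with P_1(x) = 1 + 2/x and P_2(x) = -2/x - 2/x^2.
x = 0 is a singular point because the y'-coefficient 1 + 2/x has a pole at x = 0 and the y-coefficient -2/x - 2/x^2 has a pole at x = 0.
It is a regular singular point because x P_1(x) = p(x) = x + 2 and x^2 P_2(x) = q(x) = -2x - 2 are polynomials, hence analytic at x = 0.
p(0) = 2,  q(0) = -2.
Indicial equation: r(r-1) + p(0) r + q(0) = 0, i.e. r^2 + (p(0) - 1) r + q(0) = 0, i.e. r^2 + 1 r - 2 = 0.
Discriminant: (1)^2 - 4(-2) = 9, so r = (-1 ± 3)/2.
Solving: r_1 = 1, r_2 = -2.

indicial: r^2 + 1 r - 2 = 0; roots r_1 = 1, r_2 = -2


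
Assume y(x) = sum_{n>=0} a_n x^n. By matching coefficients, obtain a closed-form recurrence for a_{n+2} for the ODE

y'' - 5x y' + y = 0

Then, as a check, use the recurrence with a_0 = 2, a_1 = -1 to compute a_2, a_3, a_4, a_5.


Substitute y = sum_n a_n x^n.
y''(x) has coefficient (n+2)(n+1) a_{n+2} at x^n;
-5 x y'(x) has coefficient -5 n a_n at x^n (shift);
y(x) has coefficient 1 a_n at x^n.
Matching x^n: (n+2)(n+1) a_{n+2} + (-5n + 1) a_n = 0.
Thus a_{n+2} = (5n - 1) / ((n+1)(n+2)) * a_n.

Check with a_0 = 2, a_1 = -1 (apply the recurrence for n = 0, 1, 2, 3): a_0 = 2, a_1 = -1, a_2 = -1, a_3 = -2/3, a_4 = -3/4, a_5 = -7/15.

a_(n+2) = (5n - 1) / ((n+1)(n+2)) * a_n; check: a_0 = 2, a_1 = -1, a_2 = -1, a_3 = -2/3, a_4 = -3/4, a_5 = -7/15


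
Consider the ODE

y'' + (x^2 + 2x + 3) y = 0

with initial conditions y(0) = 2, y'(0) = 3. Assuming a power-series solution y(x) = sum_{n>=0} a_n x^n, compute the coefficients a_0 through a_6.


Ansatz: y(x) = sum_{n>=0} a_n x^n, so y'(x) = sum_{n>=1} n a_n x^(n-1) and y''(x) = sum_{n>=2} n(n-1) a_n x^(n-2).
Substitute into P(x) y'' + Q(x) y' + R(x) y = 0 with P(x) = 1, Q(x) = 0, R(x) = x^2 + 2x + 3, and match powers of x.
Initial conditions: a_0 = 2, a_1 = 3.
Setting the coefficient of each power of x to zero and solving order by order (substituting the coefficients already found):
  x^0: 2 a_2 + 3 a_0 = 0  ->  2 a_2 = -3 a_0 = -6  ->  a_2 = -3
  x^1: 6 a_3 + 3 a_1 + 2 a_0 = 0  ->  6 a_3 = -3 a_1 - 2 a_0 = -13  ->  a_3 = -13/6
  x^2: 12 a_4 + 3 a_2 + 2 a_1 + a_0 = 0  ->  12 a_4 = -3 a_2 - 2 a_1 - a_0 = 1  ->  a_4 = 1/12
  x^3: 20 a_5 + 3 a_3 + 2 a_2 + a_1 = 0  ->  20 a_5 = -3 a_3 - 2 a_2 - a_1 = 19/2  ->  a_5 = 19/40
  x^4: 30 a_6 + 3 a_4 + 2 a_3 + a_2 = 0  ->  30 a_6 = -3 a_4 - 2 a_3 - a_2 = 85/12  ->  a_6 = 17/72
Truncated series: y(x) = 2 + 3 x - 3 x^2 - (13/6) x^3 + (1/12) x^4 + (19/40) x^5 + (17/72) x^6 + O(x^7).

a_0 = 2; a_1 = 3; a_2 = -3; a_3 = -13/6; a_4 = 1/12; a_5 = 19/40; a_6 = 17/72


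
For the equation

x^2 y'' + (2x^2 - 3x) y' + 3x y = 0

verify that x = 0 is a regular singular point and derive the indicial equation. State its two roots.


Divide by x^2 to reach normal form y'' + P_1(x) y' + P_2(x) y = 0 with P_1(x) = 2 - 3/x and P_2(x) = 3/x.
x = 0 is a singular point because the y'-coefficient 2 - 3/x has a pole at x = 0 and the y-coefficient 3/x has a pole at x = 0.
It is a regular singular point because x P_1(x) = p(x) = 2x - 3 and x^2 P_2(x) = q(x) = 3x are polynomials, hence analytic at x = 0.
p(0) = -3,  q(0) = 0.
Indicial equation: r(r-1) + p(0) r + q(0) = 0, i.e. r^2 + (p(0) - 1) r + q(0) = 0, i.e. r^2 - 4 r = 0.
Discriminant: (-4)^2 - 4(0) = 16, so r = (4 ± 4)/2.
Solving: r_1 = 4, r_2 = 0.

indicial: r^2 - 4 r = 0; roots r_1 = 4, r_2 = 0


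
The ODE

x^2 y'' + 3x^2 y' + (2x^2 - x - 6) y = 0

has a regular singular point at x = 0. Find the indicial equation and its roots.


Divide by x^2 to reach normal form y'' + P_1(x) y' + P_2(x) y = 0 with P_1(x) = 3 and P_2(x) = 2 - 1/x - 6/x^2.
x = 0 is a singular point because the y-coefficient 2 - 1/x - 6/x^2 has a pole at x = 0.
It is a regular singular point because x P_1(x) = p(x) = 3x and x^2 P_2(x) = q(x) = 2x^2 - x - 6 are polynomials, hence analytic at x = 0.
p(0) = 0,  q(0) = -6.
Indicial equation: r(r-1) + p(0) r + q(0) = 0, i.e. r^2 + (p(0) - 1) r + q(0) = 0, i.e. r^2 - 1 r - 6 = 0.
Discriminant: (-1)^2 - 4(-6) = 25, so r = (1 ± 5)/2.
Solving: r_1 = 3, r_2 = -2.

indicial: r^2 - 1 r - 6 = 0; roots r_1 = 3, r_2 = -2


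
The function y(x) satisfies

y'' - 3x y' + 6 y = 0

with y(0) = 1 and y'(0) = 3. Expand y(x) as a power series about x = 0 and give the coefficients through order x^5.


Ansatz: y(x) = sum_{n>=0} a_n x^n, so y'(x) = sum_{n>=1} n a_n x^(n-1) and y''(x) = sum_{n>=2} n(n-1) a_n x^(n-2).
Substitute into P(x) y'' + Q(x) y' + R(x) y = 0 with P(x) = 1, Q(x) = -3x, R(x) = 6, and match powers of x.
Initial conditions: a_0 = 1, a_1 = 3.
Setting the coefficient of each power of x to zero and solving order by order (substituting the coefficients already found):
  x^0: 2 a_2 + 6 a_0 = 0  ->  2 a_2 = -6 a_0 = -6  ->  a_2 = -3
  x^1: 6 a_3 + 3 a_1 = 0  ->  6 a_3 = -3 a_1 = -9  ->  a_3 = -3/2
  x^2: 12 a_4 = 0  ->  a_4 = 0
  x^3: 20 a_5 - 3 a_3 = 0  ->  20 a_5 = 3 a_3 = -9/2  ->  a_5 = -9/40
Truncated series: y(x) = 1 + 3 x - 3 x^2 - (3/2) x^3 - (9/40) x^5 + O(x^6).

a_0 = 1; a_1 = 3; a_2 = -3; a_3 = -3/2; a_4 = 0; a_5 = -9/40


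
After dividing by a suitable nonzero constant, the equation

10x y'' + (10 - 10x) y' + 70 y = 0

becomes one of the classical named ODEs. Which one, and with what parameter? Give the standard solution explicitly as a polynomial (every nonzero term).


All three coefficients share the factor 10; dividing through by 10 gives  x y'' + (1 - x) y' + 7 y = 0.
This matches the Laguerre equation x y'' + (1 - x) y' + n y = 0 with n = 7; the polynomial solution is L_7(x).
With y = sum_k a_k x^k, matching x^k gives (k+1)k a_{k+1} + (k+1) a_{k+1} - k a_k + n a_k = 0, i.e. (k+1)^2 a_{k+1} = (k - n) a_k = (k - 7) a_k. The right side vanishes at k = 7, so the series terminates at degree 7.
Standard normalization L_n(0) = 1 gives a_0 = 1. Work upward with a_{k+1} = (k - 7) a_k / (k+1)^2:
  a_1 = (0 - 7)(1) / 1^2 = -7/1 = -7
  a_2 = (1 - 7)(-7) / 2^2 = 42/4 = 21/2
  a_3 = (2 - 7)(21/2) / 3^2 = (-105/2)/9 = -35/6
  a_4 = (3 - 7)(-35/6) / 4^2 = (70/3)/16 = 35/24
  a_5 = (4 - 7)(35/24) / 5^2 = (-35/8)/25 = -7/40
  a_6 = (5 - 7)(-7/40) / 6^2 = (7/20)/36 = 7/720
  a_7 = (6 - 7)(7/720) / 7^2 = (-7/720)/49 = -1/5040
Hence L_7(x) = -x^7/5040 + 7 x^6/720 - 7 x^5/40 + 35 x^4/24 - 35 x^3/6 + 21 x^2/2 - 7 x + 1.

L_7(x); series = -x^7/5040 + 7 x^6/720 - 7 x^5/40 + 35 x^4/24 - 35 x^3/6 + 21 x^2/2 - 7 x + 1


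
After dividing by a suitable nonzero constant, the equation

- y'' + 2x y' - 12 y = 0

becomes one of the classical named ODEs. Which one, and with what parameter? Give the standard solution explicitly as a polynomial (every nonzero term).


All three coefficients share the factor -1; dividing through by -1 gives  y'' - 2x y' + 12 y = 0.
This matches the Hermite equation y'' - 2x y' + 2n y = 0 with 2n = 12, so n = 6; the polynomial solution is H_6(x).
With y = sum_k a_k x^k, matching x^k gives (k+2)(k+1) a_{k+2} = 2(k - n) a_k = 2(k - 6) a_k. The right side vanishes at k = 6, so the series with the parity of 6 terminates at degree 6.
Standard normalization: leading coefficient of H_n is 2^n, so a_6 = 2^6 = 64. Work downward with a_k = (k+1)(k+2) a_{k+2} / (2(k - n)):
  a_4 = (5)(6)(64) / (2(4 - 6)) = 1920/(-4) = -480
  a_2 = (3)(4)(-480) / (2(2 - 6)) = -5760/(-8) = 720
  a_0 = (1)(2)(720) / (2(0 - 6)) = 1440/(-12) = -120
Hence H_6(x) = 64 x^6 - 480 x^4 + 720 x^2 - 120.

H_6(x); series = 64 x^6 - 480 x^4 + 720 x^2 - 120


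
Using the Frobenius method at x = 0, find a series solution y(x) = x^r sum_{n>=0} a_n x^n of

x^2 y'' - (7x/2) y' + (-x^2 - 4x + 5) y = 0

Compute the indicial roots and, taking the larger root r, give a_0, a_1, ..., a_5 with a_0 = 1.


Write in Frobenius form y'' + (p(x)/x) y' + (q(x)/x^2) y = 0:
  p(x) = -7/2,  q(x) = -x^2 - 4x + 5.
Indicial equation: r(r-1) + (-7/2) r + (5) = 0 -> roots r_1 = 5/2, r_2 = 2.
Take r = r_1 = 5/2. Let y(x) = x^r sum_{n>=0} a_n x^n with a_0 = 1.
Substitute y = x^r sum a_n x^n and match x^{r+n}. The recurrence is
  D(n) a_n - 4 a_{n-1} - 1 a_{n-2} = 0,  where D(n) = (r+n)(r+n-1) + (-7/2)(r+n) + (5).
  a_n = [4 a_{n-1} + 1 a_{n-2}] / D(n).
Since the indicial polynomial factors as (r - r_1)(r - r_2), D(n) = (r_1 + n - r_1)(r_1 + n - r_2) = n(n + 1/2).
Evaluating step by step (a_0 = 1):
  n = 1: D(1) = 1(1 + 1/2) = 3/2; numerator = 4(1) = 4; a_1 = (4)/(3/2) = 8/3
  n = 2: D(2) = 2(2 + 1/2) = 5; numerator = 4(8/3) + 1(1) = 35/3; a_2 = (35/3)/(5) = 7/3
  n = 3: D(3) = 3(3 + 1/2) = 21/2; numerator = 4(7/3) + 1(8/3) = 12; a_3 = (12)/(21/2) = 8/7
  n = 4: D(4) = 4(4 + 1/2) = 18; numerator = 4(8/7) + 1(7/3) = 145/21; a_4 = (145/21)/(18) = 145/378
  n = 5: D(5) = 5(5 + 1/2) = 55/2; numerator = 4(145/378) + 1(8/7) = 506/189; a_5 = (506/189)/(55/2) = 92/945

r = 5/2; a_0 = 1; a_1 = 8/3; a_2 = 7/3; a_3 = 8/7; a_4 = 145/378; a_5 = 92/945


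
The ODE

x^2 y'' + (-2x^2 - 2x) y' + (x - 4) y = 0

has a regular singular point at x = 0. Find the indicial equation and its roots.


Divide by x^2 to reach normal form y'' + P_1(x) y' + P_2(x) y = 0 with P_1(x) = -2 - 2/x and P_2(x) = 1/x - 4/x^2.
x = 0 is a singular point because the y'-coefficient -2 - 2/x has a pole at x = 0 and the y-coefficient 1/x - 4/x^2 has a pole at x = 0.
It is a regular singular point because x P_1(x) = p(x) = -2x - 2 and x^2 P_2(x) = q(x) = x - 4 are polynomials, hence analytic at x = 0.
p(0) = -2,  q(0) = -4.
Indicial equation: r(r-1) + p(0) r + q(0) = 0, i.e. r^2 + (p(0) - 1) r + q(0) = 0, i.e. r^2 - 3 r - 4 = 0.
Discriminant: (-3)^2 - 4(-4) = 25, so r = (3 ± 5)/2.
Solving: r_1 = 4, r_2 = -1.

indicial: r^2 - 3 r - 4 = 0; roots r_1 = 4, r_2 = -1


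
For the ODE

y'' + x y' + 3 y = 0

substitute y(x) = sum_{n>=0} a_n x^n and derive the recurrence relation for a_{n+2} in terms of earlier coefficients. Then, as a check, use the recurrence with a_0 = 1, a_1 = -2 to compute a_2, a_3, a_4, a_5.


Substitute y = sum_n a_n x^n.
y''(x) has coefficient (n+2)(n+1) a_{n+2} at x^n;
x y'(x) has coefficient n a_n at x^n (shift);
3 y(x) has coefficient 3 a_n at x^n.
Matching x^n: (n+2)(n+1) a_{n+2} + (n + 3) a_n = 0.
Thus a_{n+2} = (-n - 3) / ((n+1)(n+2)) * a_n.

Check with a_0 = 1, a_1 = -2 (apply the recurrence for n = 0, 1, 2, 3): a_0 = 1, a_1 = -2, a_2 = -3/2, a_3 = 4/3, a_4 = 5/8, a_5 = -2/5.

a_(n+2) = (-n - 3) / ((n+1)(n+2)) * a_n; check: a_0 = 1, a_1 = -2, a_2 = -3/2, a_3 = 4/3, a_4 = 5/8, a_5 = -2/5


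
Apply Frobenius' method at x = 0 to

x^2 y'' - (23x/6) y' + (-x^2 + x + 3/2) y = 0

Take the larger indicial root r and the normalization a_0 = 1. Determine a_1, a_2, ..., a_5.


Write in Frobenius form y'' + (p(x)/x) y' + (q(x)/x^2) y = 0:
  p(x) = -23/6,  q(x) = -x^2 + x + 3/2.
Indicial equation: r(r-1) + (-23/6) r + (3/2) = 0 -> roots r_1 = 9/2, r_2 = 1/3.
Take r = r_1 = 9/2. Let y(x) = x^r sum_{n>=0} a_n x^n with a_0 = 1.
Substitute y = x^r sum a_n x^n and match x^{r+n}. The recurrence is
  D(n) a_n + 1 a_{n-1} - 1 a_{n-2} = 0,  where D(n) = (r+n)(r+n-1) + (-23/6)(r+n) + (3/2).
  a_n = [-1 a_{n-1} + 1 a_{n-2}] / D(n).
Since the indicial polynomial factors as (r - r_1)(r - r_2), D(n) = (r_1 + n - r_1)(r_1 + n - r_2) = n(n + 25/6).
Evaluating step by step (a_0 = 1):
  n = 1: D(1) = 1(1 + 25/6) = 31/6; numerator = -1(1) = -1; a_1 = (-1)/(31/6) = -6/31
  n = 2: D(2) = 2(2 + 25/6) = 37/3; numerator = -1(-6/31) + 1(1) = 37/31; a_2 = (37/31)/(37/3) = 3/31
  n = 3: D(3) = 3(3 + 25/6) = 43/2; numerator = -1(3/31) + 1(-6/31) = -9/31; a_3 = (-9/31)/(43/2) = -18/1333
  n = 4: D(4) = 4(4 + 25/6) = 98/3; numerator = -1(-18/1333) + 1(3/31) = 147/1333; a_4 = (147/1333)/(98/3) = 9/2666
  n = 5: D(5) = 5(5 + 25/6) = 275/6; numerator = -1(9/2666) + 1(-18/1333) = -45/2666; a_5 = (-45/2666)/(275/6) = -27/73315

r = 9/2; a_0 = 1; a_1 = -6/31; a_2 = 3/31; a_3 = -18/1333; a_4 = 9/2666; a_5 = -27/73315


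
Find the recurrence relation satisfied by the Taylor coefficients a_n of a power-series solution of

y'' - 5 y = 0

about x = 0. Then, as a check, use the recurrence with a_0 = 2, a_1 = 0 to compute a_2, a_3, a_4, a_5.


Substitute y = sum_n a_n x^n into y'' + (const) y = 0.
y''(x) = sum_{n>=0} (n+2)(n+1) a_{n+2} x^n.
The ODE becomes sum_n [(n+2)(n+1) a_{n+2} - 5 a_n] x^n = 0.
Setting each coefficient to zero gives the recurrence:
  (n+2)(n+1) a_{n+2} - 5 a_n = 0,
  a_{n+2} = 5 / ((n+1)(n+2)) a_n.

Check with a_0 = 2, a_1 = 0 (apply the recurrence for n = 0, 1, 2, 3): a_0 = 2, a_1 = 0, a_2 = 5, a_3 = 0, a_4 = 25/12, a_5 = 0.

a_{n+2} = 5/((n+1)(n+2)) * a_n; check: a_0 = 2, a_1 = 0, a_2 = 5, a_3 = 0, a_4 = 25/12, a_5 = 0


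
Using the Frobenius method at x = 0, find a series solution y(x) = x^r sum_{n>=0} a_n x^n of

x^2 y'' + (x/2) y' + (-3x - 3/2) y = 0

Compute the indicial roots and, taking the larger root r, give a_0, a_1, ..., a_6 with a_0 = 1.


Write in Frobenius form y'' + (p(x)/x) y' + (q(x)/x^2) y = 0:
  p(x) = 1/2,  q(x) = -3x - 3/2.
Indicial equation: r(r-1) + (1/2) r + (-3/2) = 0 -> roots r_1 = 3/2, r_2 = -1.
Take r = r_1 = 3/2. Let y(x) = x^r sum_{n>=0} a_n x^n with a_0 = 1.
Substitute y = x^r sum a_n x^n and match x^{r+n}. The recurrence is
  D(n) a_n - 3 a_{n-1} = 0,  where D(n) = (r+n)(r+n-1) + (1/2)(r+n) + (-3/2).
  a_n = 3 / D(n) * a_{n-1}.
Since the indicial polynomial factors as (r - r_1)(r - r_2), D(n) = (r_1 + n - r_1)(r_1 + n - r_2) = n(n + 5/2).
Evaluating step by step (a_0 = 1):
  n = 1: D(1) = 1(1 + 5/2) = 7/2; numerator = 3(1) = 3; a_1 = (3)/(7/2) = 6/7
  n = 2: D(2) = 2(2 + 5/2) = 9; numerator = 3(6/7) = 18/7; a_2 = (18/7)/(9) = 2/7
  n = 3: D(3) = 3(3 + 5/2) = 33/2; numerator = 3(2/7) = 6/7; a_3 = (6/7)/(33/2) = 4/77
  n = 4: D(4) = 4(4 + 5/2) = 26; numerator = 3(4/77) = 12/77; a_4 = (12/77)/(26) = 6/1001
  n = 5: D(5) = 5(5 + 5/2) = 75/2; numerator = 3(6/1001) = 18/1001; a_5 = (18/1001)/(75/2) = 12/25025
  n = 6: D(6) = 6(6 + 5/2) = 51; numerator = 3(12/25025) = 36/25025; a_6 = (36/25025)/(51) = 12/425425

r = 3/2; a_0 = 1; a_1 = 6/7; a_2 = 2/7; a_3 = 4/77; a_4 = 6/1001; a_5 = 12/25025; a_6 = 12/425425


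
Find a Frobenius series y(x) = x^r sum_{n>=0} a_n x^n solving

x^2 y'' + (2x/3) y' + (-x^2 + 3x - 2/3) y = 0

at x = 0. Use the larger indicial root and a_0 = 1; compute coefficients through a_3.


Write in Frobenius form y'' + (p(x)/x) y' + (q(x)/x^2) y = 0:
  p(x) = 2/3,  q(x) = -x^2 + 3x - 2/3.
Indicial equation: r(r-1) + (2/3) r + (-2/3) = 0 -> roots r_1 = 1, r_2 = -2/3.
Take r = r_1 = 1. Let y(x) = x^r sum_{n>=0} a_n x^n with a_0 = 1.
Substitute y = x^r sum a_n x^n and match x^{r+n}. The recurrence is
  D(n) a_n + 3 a_{n-1} - 1 a_{n-2} = 0,  where D(n) = (r+n)(r+n-1) + (2/3)(r+n) + (-2/3).
  a_n = [-3 a_{n-1} + 1 a_{n-2}] / D(n).
Since the indicial polynomial factors as (r - r_1)(r - r_2), D(n) = (r_1 + n - r_1)(r_1 + n - r_2) = n(n + 5/3).
Evaluating step by step (a_0 = 1):
  n = 1: D(1) = 1(1 + 5/3) = 8/3; numerator = -3(1) = -3; a_1 = (-3)/(8/3) = -9/8
  n = 2: D(2) = 2(2 + 5/3) = 22/3; numerator = -3(-9/8) + 1(1) = 35/8; a_2 = (35/8)/(22/3) = 105/176
  n = 3: D(3) = 3(3 + 5/3) = 14; numerator = -3(105/176) + 1(-9/8) = -513/176; a_3 = (-513/176)/(14) = -513/2464

r = 1; a_0 = 1; a_1 = -9/8; a_2 = 105/176; a_3 = -513/2464


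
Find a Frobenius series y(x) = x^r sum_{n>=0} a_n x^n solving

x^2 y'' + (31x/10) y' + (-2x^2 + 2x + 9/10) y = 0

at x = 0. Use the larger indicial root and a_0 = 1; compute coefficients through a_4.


Write in Frobenius form y'' + (p(x)/x) y' + (q(x)/x^2) y = 0:
  p(x) = 31/10,  q(x) = -2x^2 + 2x + 9/10.
Indicial equation: r(r-1) + (31/10) r + (9/10) = 0 -> roots r_1 = -3/5, r_2 = -3/2.
Take r = r_1 = -3/5. Let y(x) = x^r sum_{n>=0} a_n x^n with a_0 = 1.
Substitute y = x^r sum a_n x^n and match x^{r+n}. The recurrence is
  D(n) a_n + 2 a_{n-1} - 2 a_{n-2} = 0,  where D(n) = (r+n)(r+n-1) + (31/10)(r+n) + (9/10).
  a_n = [-2 a_{n-1} + 2 a_{n-2}] / D(n).
Since the indicial polynomial factors as (r - r_1)(r - r_2), D(n) = (r_1 + n - r_1)(r_1 + n - r_2) = n(n + 9/10).
Evaluating step by step (a_0 = 1):
  n = 1: D(1) = 1(1 + 9/10) = 19/10; numerator = -2(1) = -2; a_1 = (-2)/(19/10) = -20/19
  n = 2: D(2) = 2(2 + 9/10) = 29/5; numerator = -2(-20/19) + 2(1) = 78/19; a_2 = (78/19)/(29/5) = 390/551
  n = 3: D(3) = 3(3 + 9/10) = 117/10; numerator = -2(390/551) + 2(-20/19) = -1940/551; a_3 = (-1940/551)/(117/10) = -19400/64467
  n = 4: D(4) = 4(4 + 9/10) = 98/5; numerator = -2(-19400/64467) + 2(390/551) = 130060/64467; a_4 = (130060/64467)/(98/5) = 46450/451269

r = -3/5; a_0 = 1; a_1 = -20/19; a_2 = 390/551; a_3 = -19400/64467; a_4 = 46450/451269


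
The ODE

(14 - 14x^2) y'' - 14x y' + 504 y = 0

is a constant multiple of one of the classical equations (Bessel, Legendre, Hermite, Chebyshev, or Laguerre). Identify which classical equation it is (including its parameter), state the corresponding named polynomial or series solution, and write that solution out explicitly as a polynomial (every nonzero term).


All three coefficients share the factor 14; dividing through by 14 gives  (1 - x^2) y'' - x y' + 36 y = 0.
This matches the Chebyshev equation (1 - x^2) y'' - x y' + n^2 y = 0 (note the -x y' term, not -2x y') with n^2 = 36, so n = 6; the polynomial solution is T_6(x).
With y = sum_k a_k x^k, matching x^k gives (k+2)(k+1) a_{k+2} = (k^2 - n^2) a_k = (k - 6)(k + 6) a_k. The right side vanishes at k = 6, so the series with the parity of 6 terminates at degree 6.
Standard normalization: leading coefficient of T_n is 2^(n-1), so a_6 = 2^5 = 32. Work downward with a_k = (k+1)(k+2) a_{k+2} / ((k - 6)(k + 6)):
  a_4 = (5)(6)(32) / ((4 - 6)(4 + 6)) = 960/(-20) = -48
  a_2 = (3)(4)(-48) / ((2 - 6)(2 + 6)) = -576/(-32) = 18
  a_0 = (1)(2)(18) / ((0 - 6)(0 + 6)) = 36/(-36) = -1
Hence T_6(x) = 32 x^6 - 48 x^4 + 18 x^2 - 1.

T_6(x); series = 32 x^6 - 48 x^4 + 18 x^2 - 1


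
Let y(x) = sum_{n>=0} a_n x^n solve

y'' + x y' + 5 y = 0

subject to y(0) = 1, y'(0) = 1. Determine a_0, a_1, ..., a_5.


Ansatz: y(x) = sum_{n>=0} a_n x^n, so y'(x) = sum_{n>=1} n a_n x^(n-1) and y''(x) = sum_{n>=2} n(n-1) a_n x^(n-2).
Substitute into P(x) y'' + Q(x) y' + R(x) y = 0 with P(x) = 1, Q(x) = x, R(x) = 5, and match powers of x.
Initial conditions: a_0 = 1, a_1 = 1.
Setting the coefficient of each power of x to zero and solving order by order (substituting the coefficients already found):
  x^0: 2 a_2 + 5 a_0 = 0  ->  2 a_2 = -5 a_0 = -5  ->  a_2 = -5/2
  x^1: 6 a_3 + 6 a_1 = 0  ->  6 a_3 = -6 a_1 = -6  ->  a_3 = -1
  x^2: 12 a_4 + 7 a_2 = 0  ->  12 a_4 = -7 a_2 = 35/2  ->  a_4 = 35/24
  x^3: 20 a_5 + 8 a_3 = 0  ->  20 a_5 = -8 a_3 = 8  ->  a_5 = 2/5
Truncated series: y(x) = 1 + x - (5/2) x^2 - x^3 + (35/24) x^4 + (2/5) x^5 + O(x^6).

a_0 = 1; a_1 = 1; a_2 = -5/2; a_3 = -1; a_4 = 35/24; a_5 = 2/5


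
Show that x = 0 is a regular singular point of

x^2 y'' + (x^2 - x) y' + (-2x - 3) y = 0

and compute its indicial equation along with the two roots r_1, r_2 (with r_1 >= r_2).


Divide by x^2 to reach normal form y'' + P_1(x) y' + P_2(x) y = 0 with P_1(x) = 1 - 1/x and P_2(x) = -2/x - 3/x^2.
x = 0 is a singular point because the y'-coefficient 1 - 1/x has a pole at x = 0 and the y-coefficient -2/x - 3/x^2 has a pole at x = 0.
It is a regular singular point because x P_1(x) = p(x) = x - 1 and x^2 P_2(x) = q(x) = -2x - 3 are polynomials, hence analytic at x = 0.
p(0) = -1,  q(0) = -3.
Indicial equation: r(r-1) + p(0) r + q(0) = 0, i.e. r^2 + (p(0) - 1) r + q(0) = 0, i.e. r^2 - 2 r - 3 = 0.
Discriminant: (-2)^2 - 4(-3) = 16, so r = (2 ± 4)/2.
Solving: r_1 = 3, r_2 = -1.

indicial: r^2 - 2 r - 3 = 0; roots r_1 = 3, r_2 = -1


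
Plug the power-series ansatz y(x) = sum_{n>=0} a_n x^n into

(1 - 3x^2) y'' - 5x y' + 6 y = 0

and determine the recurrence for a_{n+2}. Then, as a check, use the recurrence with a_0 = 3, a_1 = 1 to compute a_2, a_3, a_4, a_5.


Substitute y = sum_n a_n x^n.
(1 - 3 x^2) y'' contributes (n+2)(n+1) a_{n+2} - 3 n(n-1) a_n at x^n.
-5 x y'(x) contributes -5 n a_n at x^n.
6 y(x) contributes 6 a_n at x^n.
Matching x^n: (n+2)(n+1) a_{n+2} + (-3 n(n-1) - 5 n + 6) a_n = 0.
Thus a_{n+2} = (3 n(n-1) + 5 n - 6) / ((n+1)(n+2)) * a_n.

Check with a_0 = 3, a_1 = 1 (apply the recurrence for n = 0, 1, 2, 3): a_0 = 3, a_1 = 1, a_2 = -9, a_3 = -1/6, a_4 = -15/2, a_5 = -9/40.

a_(n+2) = (3 n(n-1) + 5 n - 6) / ((n+1)(n+2)) * a_n; check: a_0 = 3, a_1 = 1, a_2 = -9, a_3 = -1/6, a_4 = -15/2, a_5 = -9/40


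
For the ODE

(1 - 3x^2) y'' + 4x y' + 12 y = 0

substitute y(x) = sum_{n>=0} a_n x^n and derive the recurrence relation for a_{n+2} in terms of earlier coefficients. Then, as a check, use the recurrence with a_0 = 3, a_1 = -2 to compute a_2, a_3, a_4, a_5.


Substitute y = sum_n a_n x^n.
(1 - 3 x^2) y'' contributes (n+2)(n+1) a_{n+2} - 3 n(n-1) a_n at x^n.
4 x y'(x) contributes 4 n a_n at x^n.
12 y(x) contributes 12 a_n at x^n.
Matching x^n: (n+2)(n+1) a_{n+2} + (-3 n(n-1) + 4 n + 12) a_n = 0.
Thus a_{n+2} = (3 n(n-1) - 4 n - 12) / ((n+1)(n+2)) * a_n.

Check with a_0 = 3, a_1 = -2 (apply the recurrence for n = 0, 1, 2, 3): a_0 = 3, a_1 = -2, a_2 = -18, a_3 = 16/3, a_4 = 21, a_5 = -8/5.

a_(n+2) = (3 n(n-1) - 4 n - 12) / ((n+1)(n+2)) * a_n; check: a_0 = 3, a_1 = -2, a_2 = -18, a_3 = 16/3, a_4 = 21, a_5 = -8/5


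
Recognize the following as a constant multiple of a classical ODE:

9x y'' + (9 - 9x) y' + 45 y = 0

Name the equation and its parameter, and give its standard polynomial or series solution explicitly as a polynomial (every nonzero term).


All three coefficients share the factor 9; dividing through by 9 gives  x y'' + (1 - x) y' + 5 y = 0.
This matches the Laguerre equation x y'' + (1 - x) y' + n y = 0 with n = 5; the polynomial solution is L_5(x).
With y = sum_k a_k x^k, matching x^k gives (k+1)k a_{k+1} + (k+1) a_{k+1} - k a_k + n a_k = 0, i.e. (k+1)^2 a_{k+1} = (k - n) a_k = (k - 5) a_k. The right side vanishes at k = 5, so the series terminates at degree 5.
Standard normalization L_n(0) = 1 gives a_0 = 1. Work upward with a_{k+1} = (k - 5) a_k / (k+1)^2:
  a_1 = (0 - 5)(1) / 1^2 = -5/1 = -5
  a_2 = (1 - 5)(-5) / 2^2 = 20/4 = 5
  a_3 = (2 - 5)(5) / 3^2 = -15/9 = -5/3
  a_4 = (3 - 5)(-5/3) / 4^2 = (10/3)/16 = 5/24
  a_5 = (4 - 5)(5/24) / 5^2 = (-5/24)/25 = -1/120
Hence L_5(x) = -x^5/120 + 5 x^4/24 - 5 x^3/3 + 5 x^2 - 5 x + 1.

L_5(x); series = -x^5/120 + 5 x^4/24 - 5 x^3/3 + 5 x^2 - 5 x + 1


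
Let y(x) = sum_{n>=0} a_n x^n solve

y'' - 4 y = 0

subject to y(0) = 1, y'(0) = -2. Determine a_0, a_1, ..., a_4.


Ansatz: y(x) = sum_{n>=0} a_n x^n, so y'(x) = sum_{n>=1} n a_n x^(n-1) and y''(x) = sum_{n>=2} n(n-1) a_n x^(n-2).
Substitute into P(x) y'' + Q(x) y' + R(x) y = 0 with P(x) = 1, Q(x) = 0, R(x) = -4, and match powers of x.
Initial conditions: a_0 = 1, a_1 = -2.
Setting the coefficient of each power of x to zero and solving order by order (substituting the coefficients already found):
  x^0: 2 a_2 - 4 a_0 = 0  ->  2 a_2 = 4 a_0 = 4  ->  a_2 = 2
  x^1: 6 a_3 - 4 a_1 = 0  ->  6 a_3 = 4 a_1 = -8  ->  a_3 = -4/3
  x^2: 12 a_4 - 4 a_2 = 0  ->  12 a_4 = 4 a_2 = 8  ->  a_4 = 2/3
Truncated series: y(x) = 1 - 2 x + 2 x^2 - (4/3) x^3 + (2/3) x^4 + O(x^5).

a_0 = 1; a_1 = -2; a_2 = 2; a_3 = -4/3; a_4 = 2/3


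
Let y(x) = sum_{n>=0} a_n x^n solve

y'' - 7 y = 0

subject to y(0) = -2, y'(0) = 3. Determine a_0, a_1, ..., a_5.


Ansatz: y(x) = sum_{n>=0} a_n x^n, so y'(x) = sum_{n>=1} n a_n x^(n-1) and y''(x) = sum_{n>=2} n(n-1) a_n x^(n-2).
Substitute into P(x) y'' + Q(x) y' + R(x) y = 0 with P(x) = 1, Q(x) = 0, R(x) = -7, and match powers of x.
Initial conditions: a_0 = -2, a_1 = 3.
Setting the coefficient of each power of x to zero and solving order by order (substituting the coefficients already found):
  x^0: 2 a_2 - 7 a_0 = 0  ->  2 a_2 = 7 a_0 = -14  ->  a_2 = -7
  x^1: 6 a_3 - 7 a_1 = 0  ->  6 a_3 = 7 a_1 = 21  ->  a_3 = 7/2
  x^2: 12 a_4 - 7 a_2 = 0  ->  12 a_4 = 7 a_2 = -49  ->  a_4 = -49/12
  x^3: 20 a_5 - 7 a_3 = 0  ->  20 a_5 = 7 a_3 = 49/2  ->  a_5 = 49/40
Truncated series: y(x) = -2 + 3 x - 7 x^2 + (7/2) x^3 - (49/12) x^4 + (49/40) x^5 + O(x^6).

a_0 = -2; a_1 = 3; a_2 = -7; a_3 = 7/2; a_4 = -49/12; a_5 = 49/40


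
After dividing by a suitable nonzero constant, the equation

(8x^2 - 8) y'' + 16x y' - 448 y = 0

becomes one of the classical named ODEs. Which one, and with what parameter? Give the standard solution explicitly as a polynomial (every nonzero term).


All three coefficients share the factor -8; dividing through by -8 gives  (1 - x^2) y'' - 2x y' + 56 y = 0.
This matches the Legendre equation (1 - x^2) y'' - 2x y' + n(n+1) y = 0 (note the -2x y' term) with n(n+1) = 56, so n = 7; the polynomial solution is P_7(x).
With y = sum_k a_k x^k, matching x^k gives (k+2)(k+1) a_{k+2} = [k(k+1) - n(n+1)] a_k = (k - 7)(k + 8) a_k. The right side vanishes at k = 7, so the series with the parity of 7 terminates at degree 7.
Standard normalization (P_n(1) = 1): leading coefficient (2n)!/(2^n (n!)^2) = 87178291200/(128*25401600) = 429/16, so a_7 = 429/16. Work downward with a_k = (k+1)(k+2) a_{k+2} / ((k - 7)(k + 8)):
  a_5 = (6)(7)(429/16) / ((5 - 7)(5 + 8)) = (9009/8)/(-26) = -693/16
  a_3 = (4)(5)(-693/16) / ((3 - 7)(3 + 8)) = (-3465/4)/(-44) = 315/16
  a_1 = (2)(3)(315/16) / ((1 - 7)(1 + 8)) = (945/8)/(-54) = -35/16
Hence P_7(x) = 429 x^7/16 - 693 x^5/16 + 315 x^3/16 - 35 x/16.

P_7(x); series = 429 x^7/16 - 693 x^5/16 + 315 x^3/16 - 35 x/16


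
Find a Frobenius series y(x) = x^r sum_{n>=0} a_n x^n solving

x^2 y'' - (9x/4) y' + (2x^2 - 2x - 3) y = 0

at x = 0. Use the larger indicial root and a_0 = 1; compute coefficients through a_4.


Write in Frobenius form y'' + (p(x)/x) y' + (q(x)/x^2) y = 0:
  p(x) = -9/4,  q(x) = 2x^2 - 2x - 3.
Indicial equation: r(r-1) + (-9/4) r + (-3) = 0 -> roots r_1 = 4, r_2 = -3/4.
Take r = r_1 = 4. Let y(x) = x^r sum_{n>=0} a_n x^n with a_0 = 1.
Substitute y = x^r sum a_n x^n and match x^{r+n}. The recurrence is
  D(n) a_n - 2 a_{n-1} + 2 a_{n-2} = 0,  where D(n) = (r+n)(r+n-1) + (-9/4)(r+n) + (-3).
  a_n = [2 a_{n-1} - 2 a_{n-2}] / D(n).
Since the indicial polynomial factors as (r - r_1)(r - r_2), D(n) = (r_1 + n - r_1)(r_1 + n - r_2) = n(n + 19/4).
Evaluating step by step (a_0 = 1):
  n = 1: D(1) = 1(1 + 19/4) = 23/4; numerator = 2(1) = 2; a_1 = (2)/(23/4) = 8/23
  n = 2: D(2) = 2(2 + 19/4) = 27/2; numerator = 2(8/23) - 2(1) = -30/23; a_2 = (-30/23)/(27/2) = -20/207
  n = 3: D(3) = 3(3 + 19/4) = 93/4; numerator = 2(-20/207) - 2(8/23) = -8/9; a_3 = (-8/9)/(93/4) = -32/837
  n = 4: D(4) = 4(4 + 19/4) = 35; numerator = 2(-32/837) - 2(-20/207) = 2248/19251; a_4 = (2248/19251)/(35) = 2248/673785

r = 4; a_0 = 1; a_1 = 8/23; a_2 = -20/207; a_3 = -32/837; a_4 = 2248/673785


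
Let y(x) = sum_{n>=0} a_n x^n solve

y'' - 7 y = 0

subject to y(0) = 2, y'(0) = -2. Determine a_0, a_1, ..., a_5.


Ansatz: y(x) = sum_{n>=0} a_n x^n, so y'(x) = sum_{n>=1} n a_n x^(n-1) and y''(x) = sum_{n>=2} n(n-1) a_n x^(n-2).
Substitute into P(x) y'' + Q(x) y' + R(x) y = 0 with P(x) = 1, Q(x) = 0, R(x) = -7, and match powers of x.
Initial conditions: a_0 = 2, a_1 = -2.
Setting the coefficient of each power of x to zero and solving order by order (substituting the coefficients already found):
  x^0: 2 a_2 - 7 a_0 = 0  ->  2 a_2 = 7 a_0 = 14  ->  a_2 = 7
  x^1: 6 a_3 - 7 a_1 = 0  ->  6 a_3 = 7 a_1 = -14  ->  a_3 = -7/3
  x^2: 12 a_4 - 7 a_2 = 0  ->  12 a_4 = 7 a_2 = 49  ->  a_4 = 49/12
  x^3: 20 a_5 - 7 a_3 = 0  ->  20 a_5 = 7 a_3 = -49/3  ->  a_5 = -49/60
Truncated series: y(x) = 2 - 2 x + 7 x^2 - (7/3) x^3 + (49/12) x^4 - (49/60) x^5 + O(x^6).

a_0 = 2; a_1 = -2; a_2 = 7; a_3 = -7/3; a_4 = 49/12; a_5 = -49/60


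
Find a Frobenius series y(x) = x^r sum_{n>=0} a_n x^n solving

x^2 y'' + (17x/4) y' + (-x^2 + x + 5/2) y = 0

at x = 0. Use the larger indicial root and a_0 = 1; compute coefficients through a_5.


Write in Frobenius form y'' + (p(x)/x) y' + (q(x)/x^2) y = 0:
  p(x) = 17/4,  q(x) = -x^2 + x + 5/2.
Indicial equation: r(r-1) + (17/4) r + (5/2) = 0 -> roots r_1 = -5/4, r_2 = -2.
Take r = r_1 = -5/4. Let y(x) = x^r sum_{n>=0} a_n x^n with a_0 = 1.
Substitute y = x^r sum a_n x^n and match x^{r+n}. The recurrence is
  D(n) a_n + 1 a_{n-1} - 1 a_{n-2} = 0,  where D(n) = (r+n)(r+n-1) + (17/4)(r+n) + (5/2).
  a_n = [-1 a_{n-1} + 1 a_{n-2}] / D(n).
Since the indicial polynomial factors as (r - r_1)(r - r_2), D(n) = (r_1 + n - r_1)(r_1 + n - r_2) = n(n + 3/4).
Evaluating step by step (a_0 = 1):
  n = 1: D(1) = 1(1 + 3/4) = 7/4; numerator = -1(1) = -1; a_1 = (-1)/(7/4) = -4/7
  n = 2: D(2) = 2(2 + 3/4) = 11/2; numerator = -1(-4/7) + 1(1) = 11/7; a_2 = (11/7)/(11/2) = 2/7
  n = 3: D(3) = 3(3 + 3/4) = 45/4; numerator = -1(2/7) + 1(-4/7) = -6/7; a_3 = (-6/7)/(45/4) = -8/105
  n = 4: D(4) = 4(4 + 3/4) = 19; numerator = -1(-8/105) + 1(2/7) = 38/105; a_4 = (38/105)/(19) = 2/105
  n = 5: D(5) = 5(5 + 3/4) = 115/4; numerator = -1(2/105) + 1(-8/105) = -2/21; a_5 = (-2/21)/(115/4) = -8/2415

r = -5/4; a_0 = 1; a_1 = -4/7; a_2 = 2/7; a_3 = -8/105; a_4 = 2/105; a_5 = -8/2415


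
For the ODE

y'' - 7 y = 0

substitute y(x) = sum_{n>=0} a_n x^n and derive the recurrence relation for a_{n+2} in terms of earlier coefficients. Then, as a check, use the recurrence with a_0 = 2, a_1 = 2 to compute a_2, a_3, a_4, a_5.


Substitute y = sum_n a_n x^n into y'' + (const) y = 0.
y''(x) = sum_{n>=0} (n+2)(n+1) a_{n+2} x^n.
The ODE becomes sum_n [(n+2)(n+1) a_{n+2} - 7 a_n] x^n = 0.
Setting each coefficient to zero gives the recurrence:
  (n+2)(n+1) a_{n+2} - 7 a_n = 0,
  a_{n+2} = 7 / ((n+1)(n+2)) a_n.

Check with a_0 = 2, a_1 = 2 (apply the recurrence for n = 0, 1, 2, 3): a_0 = 2, a_1 = 2, a_2 = 7, a_3 = 7/3, a_4 = 49/12, a_5 = 49/60.

a_{n+2} = 7/((n+1)(n+2)) * a_n; check: a_0 = 2, a_1 = 2, a_2 = 7, a_3 = 7/3, a_4 = 49/12, a_5 = 49/60


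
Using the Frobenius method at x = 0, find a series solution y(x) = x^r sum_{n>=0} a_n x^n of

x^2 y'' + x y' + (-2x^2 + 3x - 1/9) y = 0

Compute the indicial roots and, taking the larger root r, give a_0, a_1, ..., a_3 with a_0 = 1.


Write in Frobenius form y'' + (p(x)/x) y' + (q(x)/x^2) y = 0:
  p(x) = 1,  q(x) = -2x^2 + 3x - 1/9.
Indicial equation: r(r-1) + (1) r + (-1/9) = 0 -> roots r_1 = 1/3, r_2 = -1/3.
Take r = r_1 = 1/3. Let y(x) = x^r sum_{n>=0} a_n x^n with a_0 = 1.
Substitute y = x^r sum a_n x^n and match x^{r+n}. The recurrence is
  D(n) a_n + 3 a_{n-1} - 2 a_{n-2} = 0,  where D(n) = (r+n)(r+n-1) + (1)(r+n) + (-1/9).
  a_n = [-3 a_{n-1} + 2 a_{n-2}] / D(n).
Since the indicial polynomial factors as (r - r_1)(r - r_2), D(n) = (r_1 + n - r_1)(r_1 + n - r_2) = n(n + 2/3).
Evaluating step by step (a_0 = 1):
  n = 1: D(1) = 1(1 + 2/3) = 5/3; numerator = -3(1) = -3; a_1 = (-3)/(5/3) = -9/5
  n = 2: D(2) = 2(2 + 2/3) = 16/3; numerator = -3(-9/5) + 2(1) = 37/5; a_2 = (37/5)/(16/3) = 111/80
  n = 3: D(3) = 3(3 + 2/3) = 11; numerator = -3(111/80) + 2(-9/5) = -621/80; a_3 = (-621/80)/(11) = -621/880

r = 1/3; a_0 = 1; a_1 = -9/5; a_2 = 111/80; a_3 = -621/880


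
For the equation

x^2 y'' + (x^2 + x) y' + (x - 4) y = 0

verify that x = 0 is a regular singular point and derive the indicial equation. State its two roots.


Divide by x^2 to reach normal form y'' + P_1(x) y' + P_2(x) y = 0 with P_1(x) = 1 + 1/x and P_2(x) = 1/x - 4/x^2.
x = 0 is a singular point because the y'-coefficient 1 + 1/x has a pole at x = 0 and the y-coefficient 1/x - 4/x^2 has a pole at x = 0.
It is a regular singular point because x P_1(x) = p(x) = x + 1 and x^2 P_2(x) = q(x) = x - 4 are polynomials, hence analytic at x = 0.
p(0) = 1,  q(0) = -4.
Indicial equation: r(r-1) + p(0) r + q(0) = 0, i.e. r^2 + (p(0) - 1) r + q(0) = 0, i.e. r^2 - 4 = 0.
Discriminant: (0)^2 - 4(-4) = 16, so r = (0 ± 4)/2.
Solving: r_1 = 2, r_2 = -2.

indicial: r^2 - 4 = 0; roots r_1 = 2, r_2 = -2


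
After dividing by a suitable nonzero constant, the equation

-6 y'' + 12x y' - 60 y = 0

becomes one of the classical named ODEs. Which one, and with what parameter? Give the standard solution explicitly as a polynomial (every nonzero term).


All three coefficients share the factor -6; dividing through by -6 gives  y'' - 2x y' + 10 y = 0.
This matches the Hermite equation y'' - 2x y' + 2n y = 0 with 2n = 10, so n = 5; the polynomial solution is H_5(x).
With y = sum_k a_k x^k, matching x^k gives (k+2)(k+1) a_{k+2} = 2(k - n) a_k = 2(k - 5) a_k. The right side vanishes at k = 5, so the series with the parity of 5 terminates at degree 5.
Standard normalization: leading coefficient of H_n is 2^n, so a_5 = 2^5 = 32. Work downward with a_k = (k+1)(k+2) a_{k+2} / (2(k - n)):
  a_3 = (4)(5)(32) / (2(3 - 5)) = 640/(-4) = -160
  a_1 = (2)(3)(-160) / (2(1 - 5)) = -960/(-8) = 120
Hence H_5(x) = 32 x^5 - 160 x^3 + 120 x.

H_5(x); series = 32 x^5 - 160 x^3 + 120 x


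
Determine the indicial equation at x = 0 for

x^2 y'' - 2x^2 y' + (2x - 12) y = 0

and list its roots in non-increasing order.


Divide by x^2 to reach normal form y'' + P_1(x) y' + P_2(x) y = 0 with P_1(x) = -2 and P_2(x) = 2/x - 12/x^2.
x = 0 is a singular point because the y-coefficient 2/x - 12/x^2 has a pole at x = 0.
It is a regular singular point because x P_1(x) = p(x) = -2x and x^2 P_2(x) = q(x) = 2x - 12 are polynomials, hence analytic at x = 0.
p(0) = 0,  q(0) = -12.
Indicial equation: r(r-1) + p(0) r + q(0) = 0, i.e. r^2 + (p(0) - 1) r + q(0) = 0, i.e. r^2 - 1 r - 12 = 0.
Discriminant: (-1)^2 - 4(-12) = 49, so r = (1 ± 7)/2.
Solving: r_1 = 4, r_2 = -3.

indicial: r^2 - 1 r - 12 = 0; roots r_1 = 4, r_2 = -3


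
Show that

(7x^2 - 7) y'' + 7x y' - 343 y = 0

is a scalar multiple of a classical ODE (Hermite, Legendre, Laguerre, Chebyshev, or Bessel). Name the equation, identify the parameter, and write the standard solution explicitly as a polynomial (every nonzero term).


All three coefficients share the factor -7; dividing through by -7 gives  (1 - x^2) y'' - x y' + 49 y = 0.
This matches the Chebyshev equation (1 - x^2) y'' - x y' + n^2 y = 0 (note the -x y' term, not -2x y') with n^2 = 49, so n = 7; the polynomial solution is T_7(x).
With y = sum_k a_k x^k, matching x^k gives (k+2)(k+1) a_{k+2} = (k^2 - n^2) a_k = (k - 7)(k + 7) a_k. The right side vanishes at k = 7, so the series with the parity of 7 terminates at degree 7.
Standard normalization: leading coefficient of T_n is 2^(n-1), so a_7 = 2^6 = 64. Work downward with a_k = (k+1)(k+2) a_{k+2} / ((k - 7)(k + 7)):
  a_5 = (6)(7)(64) / ((5 - 7)(5 + 7)) = 2688/(-24) = -112
  a_3 = (4)(5)(-112) / ((3 - 7)(3 + 7)) = -2240/(-40) = 56
  a_1 = (2)(3)(56) / ((1 - 7)(1 + 7)) = 336/(-48) = -7
Hence T_7(x) = 64 x^7 - 112 x^5 + 56 x^3 - 7 x.

T_7(x); series = 64 x^7 - 112 x^5 + 56 x^3 - 7 x


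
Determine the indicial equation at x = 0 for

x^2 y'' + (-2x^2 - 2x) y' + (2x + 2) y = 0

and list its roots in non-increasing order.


Divide by x^2 to reach normal form y'' + P_1(x) y' + P_2(x) y = 0 with P_1(x) = -2 - 2/x and P_2(x) = 2/x + 2/x^2.
x = 0 is a singular point because the y'-coefficient -2 - 2/x has a pole at x = 0 and the y-coefficient 2/x + 2/x^2 has a pole at x = 0.
It is a regular singular point because x P_1(x) = p(x) = -2x - 2 and x^2 P_2(x) = q(x) = 2x + 2 are polynomials, hence analytic at x = 0.
p(0) = -2,  q(0) = 2.
Indicial equation: r(r-1) + p(0) r + q(0) = 0, i.e. r^2 + (p(0) - 1) r + q(0) = 0, i.e. r^2 - 3 r + 2 = 0.
Discriminant: (-3)^2 - 4(2) = 1, so r = (3 ± 1)/2.
Solving: r_1 = 2, r_2 = 1.

indicial: r^2 - 3 r + 2 = 0; roots r_1 = 2, r_2 = 1


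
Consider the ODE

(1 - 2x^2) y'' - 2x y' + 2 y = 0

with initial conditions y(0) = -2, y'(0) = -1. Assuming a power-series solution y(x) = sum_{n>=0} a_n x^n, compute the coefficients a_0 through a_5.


Ansatz: y(x) = sum_{n>=0} a_n x^n, so y'(x) = sum_{n>=1} n a_n x^(n-1) and y''(x) = sum_{n>=2} n(n-1) a_n x^(n-2).
Substitute into P(x) y'' + Q(x) y' + R(x) y = 0 with P(x) = 1 - 2x^2, Q(x) = -2x, R(x) = 2, and match powers of x.
Initial conditions: a_0 = -2, a_1 = -1.
Setting the coefficient of each power of x to zero and solving order by order (substituting the coefficients already found):
  x^0: 2 a_2 + 2 a_0 = 0  ->  2 a_2 = -2 a_0 = 4  ->  a_2 = 2
  x^1: 6 a_3 = 0  ->  a_3 = 0
  x^2: 12 a_4 - 6 a_2 = 0  ->  12 a_4 = 6 a_2 = 12  ->  a_4 = 1
  x^3: 20 a_5 - 16 a_3 = 0  ->  20 a_5 = 16 a_3 = 0  ->  a_5 = 0
Truncated series: y(x) = -2 - x + 2 x^2 + x^4 + O(x^6).

a_0 = -2; a_1 = -1; a_2 = 2; a_3 = 0; a_4 = 1; a_5 = 0


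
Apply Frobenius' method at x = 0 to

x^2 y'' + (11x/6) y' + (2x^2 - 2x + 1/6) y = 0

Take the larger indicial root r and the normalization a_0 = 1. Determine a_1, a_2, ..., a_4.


Write in Frobenius form y'' + (p(x)/x) y' + (q(x)/x^2) y = 0:
  p(x) = 11/6,  q(x) = 2x^2 - 2x + 1/6.
Indicial equation: r(r-1) + (11/6) r + (1/6) = 0 -> roots r_1 = -1/3, r_2 = -1/2.
Take r = r_1 = -1/3. Let y(x) = x^r sum_{n>=0} a_n x^n with a_0 = 1.
Substitute y = x^r sum a_n x^n and match x^{r+n}. The recurrence is
  D(n) a_n - 2 a_{n-1} + 2 a_{n-2} = 0,  where D(n) = (r+n)(r+n-1) + (11/6)(r+n) + (1/6).
  a_n = [2 a_{n-1} - 2 a_{n-2}] / D(n).
Since the indicial polynomial factors as (r - r_1)(r - r_2), D(n) = (r_1 + n - r_1)(r_1 + n - r_2) = n(n + 1/6).
Evaluating step by step (a_0 = 1):
  n = 1: D(1) = 1(1 + 1/6) = 7/6; numerator = 2(1) = 2; a_1 = (2)/(7/6) = 12/7
  n = 2: D(2) = 2(2 + 1/6) = 13/3; numerator = 2(12/7) - 2(1) = 10/7; a_2 = (10/7)/(13/3) = 30/91
  n = 3: D(3) = 3(3 + 1/6) = 19/2; numerator = 2(30/91) - 2(12/7) = -36/13; a_3 = (-36/13)/(19/2) = -72/247
  n = 4: D(4) = 4(4 + 1/6) = 50/3; numerator = 2(-72/247) - 2(30/91) = -2148/1729; a_4 = (-2148/1729)/(50/3) = -3222/43225

r = -1/3; a_0 = 1; a_1 = 12/7; a_2 = 30/91; a_3 = -72/247; a_4 = -3222/43225


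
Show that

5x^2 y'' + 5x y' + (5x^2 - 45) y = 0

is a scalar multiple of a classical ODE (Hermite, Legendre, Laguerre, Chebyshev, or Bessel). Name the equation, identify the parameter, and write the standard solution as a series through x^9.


All three coefficients share the factor 5; dividing through by 5 gives  x^2 y'' + x y' + (x^2 - 9) y = 0.
This matches the Bessel equation x^2 y'' + x y' + (x^2 - nu^2) y = 0 with nu^2 = 9, so nu = 3; the solution bounded at x = 0 is J_3(x).
Frobenius at x = 0: indicial roots ±nu; for r = nu the recurrence k(k + 2nu) c_k = -c_{k-2} gives the standard series J_nu(x) = sum_{k>=0} (-1)^k / (k! (k+nu)!) (x/2)^(2k+nu). Evaluate the first 4 terms:
  k = 0: (-1)^0 / (0! * 3! * 2^3) x^3 = 1/(1*6*8) x^3 = (1/48) x^3
  k = 1: (-1)^1 / (1! * 4! * 2^5) x^5 = -1/(1*24*32) x^5 = (-1/768) x^5
  k = 2: (-1)^2 / (2! * 5! * 2^7) x^7 = 1/(2*120*128) x^7 = (1/30720) x^7
  k = 3: (-1)^3 / (3! * 6! * 2^9) x^9 = -1/(6*720*512) x^9 = (-1/2211840) x^9
Hence J_3(x) = -x^9/2211840 + x^7/30720 - x^5/768 + x^3/48 + ....

J_3(x); series = -x^9/2211840 + x^7/30720 - x^5/768 + x^3/48


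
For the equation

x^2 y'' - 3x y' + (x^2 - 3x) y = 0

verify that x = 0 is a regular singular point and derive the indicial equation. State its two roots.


Divide by x^2 to reach normal form y'' + P_1(x) y' + P_2(x) y = 0 with P_1(x) = -3/x and P_2(x) = 1 - 3/x.
x = 0 is a singular point because the y'-coefficient -3/x has a pole at x = 0 and the y-coefficient 1 - 3/x has a pole at x = 0.
It is a regular singular point because x P_1(x) = p(x) = -3 and x^2 P_2(x) = q(x) = x^2 - 3x are polynomials, hence analytic at x = 0.
p(0) = -3,  q(0) = 0.
Indicial equation: r(r-1) + p(0) r + q(0) = 0, i.e. r^2 + (p(0) - 1) r + q(0) = 0, i.e. r^2 - 4 r = 0.
Discriminant: (-4)^2 - 4(0) = 16, so r = (4 ± 4)/2.
Solving: r_1 = 4, r_2 = 0.

indicial: r^2 - 4 r = 0; roots r_1 = 4, r_2 = 0


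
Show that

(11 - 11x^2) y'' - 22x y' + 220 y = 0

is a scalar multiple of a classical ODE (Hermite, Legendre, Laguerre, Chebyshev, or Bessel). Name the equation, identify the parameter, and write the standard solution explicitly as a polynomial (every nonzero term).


All three coefficients share the factor 11; dividing through by 11 gives  (1 - x^2) y'' - 2x y' + 20 y = 0.
This matches the Legendre equation (1 - x^2) y'' - 2x y' + n(n+1) y = 0 (note the -2x y' term) with n(n+1) = 20, so n = 4; the polynomial solution is P_4(x).
With y = sum_k a_k x^k, matching x^k gives (k+2)(k+1) a_{k+2} = [k(k+1) - n(n+1)] a_k = (k - 4)(k + 5) a_k. The right side vanishes at k = 4, so the series with the parity of 4 terminates at degree 4.
Standard normalization (P_n(1) = 1): leading coefficient (2n)!/(2^n (n!)^2) = 40320/(16*576) = 35/8, so a_4 = 35/8. Work downward with a_k = (k+1)(k+2) a_{k+2} / ((k - 4)(k + 5)):
  a_2 = (3)(4)(35/8) / ((2 - 4)(2 + 5)) = (105/2)/(-14) = -15/4
  a_0 = (1)(2)(-15/4) / ((0 - 4)(0 + 5)) = (-15/2)/(-20) = 3/8
Hence P_4(x) = 35 x^4/8 - 15 x^2/4 + 3/8.

P_4(x); series = 35 x^4/8 - 15 x^2/4 + 3/8
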